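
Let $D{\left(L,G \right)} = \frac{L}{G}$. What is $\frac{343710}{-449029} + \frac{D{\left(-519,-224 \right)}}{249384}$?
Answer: $- \frac{914290498729}{1194460246784} \approx -0.76544$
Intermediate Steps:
$\frac{343710}{-449029} + \frac{D{\left(-519,-224 \right)}}{249384} = \frac{343710}{-449029} + \frac{\left(-519\right) \frac{1}{-224}}{249384} = 343710 \left(- \frac{1}{449029}\right) + \left(-519\right) \left(- \frac{1}{224}\right) \frac{1}{249384} = - \frac{343710}{449029} + \frac{519}{224} \cdot \frac{1}{249384} = - \frac{343710}{449029} + \frac{173}{18620672} = - \frac{914290498729}{1194460246784}$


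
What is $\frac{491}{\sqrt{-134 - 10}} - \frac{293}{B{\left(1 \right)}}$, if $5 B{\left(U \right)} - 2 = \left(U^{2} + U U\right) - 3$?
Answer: $-1465 - \frac{491 i}{12} \approx -1465.0 - 40.917 i$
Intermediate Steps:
$B{\left(U \right)} = - \frac{1}{5} + \frac{2 U^{2}}{5}$ ($B{\left(U \right)} = \frac{2}{5} + \frac{\left(U^{2} + U U\right) - 3}{5} = \frac{2}{5} + \frac{\left(U^{2} + U^{2}\right) - 3}{5} = \frac{2}{5} + \frac{2 U^{2} - 3}{5} = \frac{2}{5} + \frac{-3 + 2 U^{2}}{5} = \frac{2}{5} + \left(- \frac{3}{5} + \frac{2 U^{2}}{5}\right) = - \frac{1}{5} + \frac{2 U^{2}}{5}$)
$\frac{491}{\sqrt{-134 - 10}} - \frac{293}{B{\left(1 \right)}} = \frac{491}{\sqrt{-134 - 10}} - \frac{293}{- \frac{1}{5} + \frac{2 \cdot 1^{2}}{5}} = \frac{491}{\sqrt{-144}} - \frac{293}{- \frac{1}{5} + \frac{2}{5} \cdot 1} = \frac{491}{12 i} - \frac{293}{- \frac{1}{5} + \frac{2}{5}} = 491 \left(- \frac{i}{12}\right) - 293 \frac{1}{\frac{1}{5}} = - \frac{491 i}{12} - 1465 = -1465 - \frac{491 i}{12}$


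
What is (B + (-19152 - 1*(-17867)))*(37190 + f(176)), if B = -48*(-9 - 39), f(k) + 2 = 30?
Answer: 37925142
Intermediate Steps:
f(k) = 28 (f(k) = -2 + 30 = 28)
B = 2304 (B = -48*(-48) = 2304)
(B + (-19152 - 1*(-17867)))*(37190 + f(176)) = (2304 + (-19152 - 1*(-17867)))*(37190 + 28) = (2304 + (-19152 + 17867))*37218 = (2304 - 1285)*37218 = 1019*37218 = 37925142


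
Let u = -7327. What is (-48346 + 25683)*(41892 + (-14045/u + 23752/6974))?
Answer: -24259497969291925/25549249 ≈ -9.4952e+8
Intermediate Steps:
(-48346 + 25683)*(41892 + (-14045/u + 23752/6974)) = (-48346 + 25683)*(41892 + (-14045/(-7327) + 23752/6974)) = -22663*(41892 + (-14045*(-1/7327) + 23752*(1/6974))) = -22663*(41892 + (14045/7327 + 11876/3487)) = -22663*(41892 + 135990367/25549249) = -22663*1070445129475/25549249 = -24259497969291925/25549249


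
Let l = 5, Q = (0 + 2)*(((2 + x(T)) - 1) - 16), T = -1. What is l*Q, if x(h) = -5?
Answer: -200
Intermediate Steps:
Q = -40 (Q = (0 + 2)*(((2 - 5) - 1) - 16) = 2*((-3 - 1) - 16) = 2*(-4 - 16) = 2*(-20) = -40)
l*Q = 5*(-40) = -200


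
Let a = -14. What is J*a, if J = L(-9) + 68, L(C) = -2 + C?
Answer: -798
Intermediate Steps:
J = 57 (J = (-2 - 9) + 68 = -11 + 68 = 57)
J*a = 57*(-14) = -798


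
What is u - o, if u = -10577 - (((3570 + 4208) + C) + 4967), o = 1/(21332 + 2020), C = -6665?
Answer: -388974265/23352 ≈ -16657.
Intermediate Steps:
o = 1/23352 ≈ 4.2823e-5
u = -16657 (u = -10577 - (((3570 + 4208) - 6665) + 4967) = -10577 - ((7778 - 6665) + 4967) = -10577 - (1113 + 4967) = -10577 - 1*6080 = -10577 - 6080 = -16657)
u - o = -16657 - 1*1/23352 = -16657 - 1/23352 = -388974265/23352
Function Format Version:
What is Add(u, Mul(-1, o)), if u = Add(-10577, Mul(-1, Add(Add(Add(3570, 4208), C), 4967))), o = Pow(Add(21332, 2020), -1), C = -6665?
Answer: Rational(-388974265, 23352) ≈ -16657.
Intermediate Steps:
o = Rational(1, 23352) (o = Pow(23352, -1) = Rational(1, 23352) ≈ 4.2823e-5)
u = -16657 (u = Add(-10577, Mul(-1, Add(Add(Add(3570, 4208), -6665), 4967))) = Add(-10577, Mul(-1, Add(Add(7778, -6665), 4967))) = Add(-10577, Mul(-1, Add(1113, 4967))) = Add(-10577, Mul(-1, 6080)) = Add(-10577, -6080) = -16657)
Add(u, Mul(-1, o)) = Add(-16657, Mul(-1, Rational(1, 23352))) = Add(-16657, Rational(-1, 23352)) = Rational(-388974265, 23352)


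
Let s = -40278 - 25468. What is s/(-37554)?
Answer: 32873/18777 ≈ 1.7507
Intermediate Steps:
s = -65746
s/(-37554) = -65746/(-37554) = -65746*(-1/37554) = 32873/18777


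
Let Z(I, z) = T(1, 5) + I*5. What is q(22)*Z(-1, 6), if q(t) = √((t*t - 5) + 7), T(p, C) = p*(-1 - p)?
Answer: -63*√6 ≈ -154.32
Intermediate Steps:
Z(I, z) = -2 + 5*I (Z(I, z) = -1*1*(1 + 1) + I*5 = -1*1*2 + 5*I = -2 + 5*I)
q(t) = √(2 + t²) (q(t) = √((t² - 5) + 7) = √((-5 + t²) + 7) = √(2 + t²))
q(22)*Z(-1, 6) = √(2 + 22²)*(-2 + 5*(-1)) = √(2 + 484)*(-2 - 5) = √486*(-7) = (9*√6)*(-7) = -63*√6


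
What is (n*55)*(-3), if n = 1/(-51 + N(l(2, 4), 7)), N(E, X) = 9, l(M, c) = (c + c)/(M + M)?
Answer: 55/14 ≈ 3.9286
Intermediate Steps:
l(M, c) = c/M (l(M, c) = (2*c)/((2*M)) = (2*c)*(1/(2*M)) = c/M)
n = -1/42 (n = 1/(-51 + 9) = 1/(-42) = -1/42 ≈ -0.023810)
(n*55)*(-3) = -1/42*55*(-3) = -55/42*(-3) = 55/14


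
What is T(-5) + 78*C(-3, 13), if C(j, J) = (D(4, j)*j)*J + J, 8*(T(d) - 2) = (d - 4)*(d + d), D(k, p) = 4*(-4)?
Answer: 198797/4 ≈ 49699.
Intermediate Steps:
D(k, p) = -16
T(d) = 2 + d*(-4 + d)/4 (T(d) = 2 + ((d - 4)*(d + d))/8 = 2 + ((-4 + d)*(2*d))/8 = 2 + (2*d*(-4 + d))/8 = 2 + d*(-4 + d)/4)
C(j, J) = J - 16*J*j (C(j, J) = (-16*j)*J + J = -16*J*j + J = J - 16*J*j)
T(-5) + 78*C(-3, 13) = (2 - 1*(-5) + (¼)*(-5)²) + 78*(13*(1 - 16*(-3))) = (2 + 5 + (¼)*25) + 78*(13*(1 + 48)) = (2 + 5 + 25/4) + 78*(13*49) = 53/4 + 78*637 = 53/4 + 49686 = 198797/4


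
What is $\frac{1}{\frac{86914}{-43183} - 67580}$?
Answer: $- \frac{43183}{2918394054} \approx -1.4797 \cdot 10^{-5}$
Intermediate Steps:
$\frac{1}{\frac{86914}{-43183} - 67580} = \frac{1}{86914 \left(- \frac{1}{43183}\right) - 67580} = \frac{1}{- \frac{86914}{43183} - 67580} = \frac{1}{- \frac{2918394054}{43183}} = - \frac{43183}{2918394054}$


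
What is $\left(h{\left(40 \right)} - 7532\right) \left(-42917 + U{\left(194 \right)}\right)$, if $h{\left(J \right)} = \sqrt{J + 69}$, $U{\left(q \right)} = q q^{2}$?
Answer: $-54670773444 + 7258467 \sqrt{109} \approx -5.4595 \cdot 10^{10}$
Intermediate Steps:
$U{\left(q \right)} = q^{3}$
$h{\left(J \right)} = \sqrt{69 + J}$
$\left(h{\left(40 \right)} - 7532\right) \left(-42917 + U{\left(194 \right)}\right) = \left(\sqrt{69 + 40} - 7532\right) \left(-42917 + 194^{3}\right) = \left(\sqrt{109} - 7532\right) \left(-42917 + 7301384\right) = \left(-7532 + \sqrt{109}\right) 7258467 = -54670773444 + 7258467 \sqrt{109}$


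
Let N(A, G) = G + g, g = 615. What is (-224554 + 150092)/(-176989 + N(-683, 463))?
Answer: 74462/175911 ≈ 0.42329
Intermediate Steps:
N(A, G) = 615 + G (N(A, G) = G + 615 = 615 + G)
(-224554 + 150092)/(-176989 + N(-683, 463)) = (-224554 + 150092)/(-176989 + (615 + 463)) = -74462/(-176989 + 1078) = -74462/(-175911) = -74462*(-1/175911) = 74462/175911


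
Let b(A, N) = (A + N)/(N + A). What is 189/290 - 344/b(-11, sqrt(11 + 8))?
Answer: -99571/290 ≈ -343.35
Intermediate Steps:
b(A, N) = 1 (b(A, N) = (A + N)/(A + N) = 1)
189/290 - 344/b(-11, sqrt(11 + 8)) = 189/290 - 344/1 = 189*(1/290) - 344*1 = 189/290 - 344 = -99571/290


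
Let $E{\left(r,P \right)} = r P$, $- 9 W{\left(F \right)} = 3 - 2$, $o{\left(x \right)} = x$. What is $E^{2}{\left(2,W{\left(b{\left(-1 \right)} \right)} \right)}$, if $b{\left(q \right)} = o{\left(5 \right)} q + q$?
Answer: $\frac{4}{81} \approx 0.049383$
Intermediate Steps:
$b{\left(q \right)} = 6 q$ ($b{\left(q \right)} = 5 q + q = 6 q$)
$W{\left(F \right)} = - \frac{1}{9}$ ($W{\left(F \right)} = - \frac{3 - 2}{9} = \left(- \frac{1}{9}\right) 1 = - \frac{1}{9}$)
$E{\left(r,P \right)} = P r$
$E^{2}{\left(2,W{\left(b{\left(-1 \right)} \right)} \right)} = \left(\left(- \frac{1}{9}\right) 2\right)^{2} = \left(- \frac{2}{9}\right)^{2} = \frac{4}{81}$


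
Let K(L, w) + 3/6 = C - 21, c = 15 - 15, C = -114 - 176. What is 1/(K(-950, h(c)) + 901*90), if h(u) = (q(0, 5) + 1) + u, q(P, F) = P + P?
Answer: 2/161557 ≈ 1.2380e-5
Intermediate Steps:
C = -290
c = 0
q(P, F) = 2*P
h(u) = 1 + u (h(u) = (2*0 + 1) + u = (0 + 1) + u = 1 + u)
K(L, w) = -623/2 (K(L, w) = -1/2 + (-290 - 21) = -1/2 - 311 = -623/2)
1/(K(-950, h(c)) + 901*90) = 1/(-623/2 + 901*90) = 1/(-623/2 + 81090) = 1/(161557/2) = 2/161557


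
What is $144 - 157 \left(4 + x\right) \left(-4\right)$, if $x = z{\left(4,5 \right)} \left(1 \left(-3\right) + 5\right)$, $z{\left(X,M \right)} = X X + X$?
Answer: $27776$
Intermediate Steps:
$z{\left(X,M \right)} = X + X^{2}$ ($z{\left(X,M \right)} = X^{2} + X = X + X^{2}$)
$x = 40$ ($x = 4 \left(1 + 4\right) \left(1 \left(-3\right) + 5\right) = 4 \cdot 5 \left(-3 + 5\right) = 20 \cdot 2 = 40$)
$144 - 157 \left(4 + x\right) \left(-4\right) = 144 - 157 \left(4 + 40\right) \left(-4\right) = 144 - 157 \cdot 44 \left(-4\right) = 144 - -27632 = 144 + 27632 = 27776$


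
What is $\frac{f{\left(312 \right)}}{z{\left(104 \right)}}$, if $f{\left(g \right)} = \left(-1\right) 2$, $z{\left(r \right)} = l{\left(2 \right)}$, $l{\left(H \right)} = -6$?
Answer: $\frac{1}{3} \approx 0.33333$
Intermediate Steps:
$z{\left(r \right)} = -6$
$f{\left(g \right)} = -2$
$\frac{f{\left(312 \right)}}{z{\left(104 \right)}} = - \frac{2}{-6} = \left(-2\right) \left(- \frac{1}{6}\right) = \frac{1}{3}$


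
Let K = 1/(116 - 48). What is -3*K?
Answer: -3/68 ≈ -0.044118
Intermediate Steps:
K = 1/68 ≈ 0.014706
-3*K = -3*1/68 = -3/68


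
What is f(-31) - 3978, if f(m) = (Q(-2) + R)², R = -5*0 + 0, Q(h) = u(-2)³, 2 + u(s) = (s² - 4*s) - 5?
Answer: 11647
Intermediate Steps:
u(s) = -7 + s² - 4*s (u(s) = -2 + ((s² - 4*s) - 5) = -2 + (-5 + s² - 4*s) = -7 + s² - 4*s)
Q(h) = 125 (Q(h) = (-7 + (-2)² - 4*(-2))³ = (-7 + 4 + 8)³ = 5³ = 125)
R = 0 (R = 0 + 0 = 0)
f(m) = 15625 (f(m) = (125 + 0)² = 125² = 15625)
f(-31) - 3978 = 15625 - 3978 = 11647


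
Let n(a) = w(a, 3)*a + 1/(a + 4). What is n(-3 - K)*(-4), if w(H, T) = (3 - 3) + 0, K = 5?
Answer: 1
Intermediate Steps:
w(H, T) = 0 (w(H, T) = 0 + 0 = 0)
n(a) = 1/(4 + a) (n(a) = 0*a + 1/(a + 4) = 0 + 1/(4 + a) = 1/(4 + a))
n(-3 - K)*(-4) = -4/(4 + (-3 - 1*5)) = -4/(4 + (-3 - 5)) = -4/(4 - 8) = -4/(-4) = -¼*(-4) = 1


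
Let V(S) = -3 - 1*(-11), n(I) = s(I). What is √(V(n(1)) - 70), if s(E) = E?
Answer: I*√62 ≈ 7.874*I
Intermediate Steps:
n(I) = I
V(S) = 8 (V(S) = -3 + 11 = 8)
√(V(n(1)) - 70) = √(8 - 70) = √(-62) = I*√62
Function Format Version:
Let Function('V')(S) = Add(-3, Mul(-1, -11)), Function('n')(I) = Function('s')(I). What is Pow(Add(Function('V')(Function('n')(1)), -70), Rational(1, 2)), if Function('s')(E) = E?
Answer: Mul(I, Pow(62, Rational(1, 2))) ≈ Mul(7.8740, I)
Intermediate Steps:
Function('n')(I) = I
Function('V')(S) = 8 (Function('V')(S) = Add(-3, 11) = 8)
Pow(Add(Function('V')(Function('n')(1)), -70), Rational(1, 2)) = Pow(Add(8, -70), Rational(1, 2)) = Pow(-62, Rational(1, 2)) = Mul(I, Pow(62, Rational(1, 2)))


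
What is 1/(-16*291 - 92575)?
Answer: -1/97231 ≈ -1.0285e-5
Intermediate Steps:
1/(-16*291 - 92575) = 1/(-4656 - 92575) = 1/(-97231) = -1/97231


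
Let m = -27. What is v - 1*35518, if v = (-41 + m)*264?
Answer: -53470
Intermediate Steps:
v = -17952 (v = (-41 - 27)*264 = -68*264 = -17952)
v - 1*35518 = -17952 - 1*35518 = -17952 - 35518 = -53470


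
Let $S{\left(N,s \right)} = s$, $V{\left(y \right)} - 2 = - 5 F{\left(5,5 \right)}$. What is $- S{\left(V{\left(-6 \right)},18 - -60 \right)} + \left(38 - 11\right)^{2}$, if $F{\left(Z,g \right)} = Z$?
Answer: $651$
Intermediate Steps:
$V{\left(y \right)} = -23$ ($V{\left(y \right)} = 2 - 25 = -23$)
$- S{\left(V{\left(-6 \right)},18 - -60 \right)} + \left(38 - 11\right)^{2} = - (18 - -60) + \left(38 - 11\right)^{2} = - (18 + 60) + 27^{2} = \left(-1\right) 78 + 729 = -78 + 729 = 651$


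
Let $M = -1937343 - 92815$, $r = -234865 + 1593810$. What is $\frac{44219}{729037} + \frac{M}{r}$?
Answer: $- \frac{1419969108891}{990721185965} \approx -1.4333$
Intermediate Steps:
$r = 1358945$
$M = -2030158$ ($M = -1937343 - 92815 = -2030158$)
$\frac{44219}{729037} + \frac{M}{r} = \frac{44219}{729037} - \frac{2030158}{1358945} = - \frac{1419969108891}{990721185965}$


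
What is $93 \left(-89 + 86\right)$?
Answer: $-279$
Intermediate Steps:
$93 \left(-89 + 86\right) = 93 \left(-3\right) = -279$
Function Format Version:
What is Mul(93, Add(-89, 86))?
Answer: -279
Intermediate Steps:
Mul(93, Add(-89, 86)) = Mul(93, -3) = -279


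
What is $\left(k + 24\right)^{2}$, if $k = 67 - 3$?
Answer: $7744$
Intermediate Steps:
$k = 64$
$\left(k + 24\right)^{2} = \left(64 + 24\right)^{2} = 88^{2} = 7744$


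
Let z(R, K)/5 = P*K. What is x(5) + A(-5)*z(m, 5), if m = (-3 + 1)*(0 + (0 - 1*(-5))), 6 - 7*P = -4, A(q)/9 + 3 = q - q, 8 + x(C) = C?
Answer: -6771/7 ≈ -967.29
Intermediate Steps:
x(C) = -8 + C
A(q) = -27 (A(q) = -27 + 9*(q - q) = -27 + 9*0 = -27 + 0 = -27)
P = 10/7 (P = 6/7 - ⅐*(-4) = 6/7 + 4/7 = 10/7 ≈ 1.4286)
m = -10 (m = -2*(0 + (0 + 5)) = -2*(0 + 5) = -2*5 = -10)
z(R, K) = 50*K/7 (z(R, K) = 5*(10*K/7) = 50*K/7)
x(5) + A(-5)*z(m, 5) = (-8 + 5) - 1350*5/7 = -3 - 27*250/7 = -3 - 6750/7 = -6771/7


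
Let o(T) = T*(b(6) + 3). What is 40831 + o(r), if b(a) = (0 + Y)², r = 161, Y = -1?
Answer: 41475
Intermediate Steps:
b(a) = 1 (b(a) = (0 - 1)² = (-1)² = 1)
o(T) = 4*T (o(T) = T*(1 + 3) = T*4 = 4*T)
40831 + o(r) = 40831 + 4*161 = 40831 + 644 = 41475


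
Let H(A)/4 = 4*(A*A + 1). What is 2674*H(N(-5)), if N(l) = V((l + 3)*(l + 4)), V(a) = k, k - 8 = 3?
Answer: 5219648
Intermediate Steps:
k = 11 (k = 8 + 3 = 11)
V(a) = 11
N(l) = 11
H(A) = 16 + 16*A**2 (H(A) = 4*(4*(A*A + 1)) = 4*(4*(A**2 + 1)) = 4*(4*(1 + A**2)) = 4*(4 + 4*A**2) = 16 + 16*A**2)
2674*H(N(-5)) = 2674*(16 + 16*11**2) = 2674*(16 + 16*121) = 2674*(16 + 1936) = 2674*1952 = 5219648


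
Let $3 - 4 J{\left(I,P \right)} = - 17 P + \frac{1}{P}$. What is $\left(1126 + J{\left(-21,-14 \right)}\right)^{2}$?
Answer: $\frac{3572094289}{3136} \approx 1.1391 \cdot 10^{6}$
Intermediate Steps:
$J{\left(I,P \right)} = \frac{3}{4} - \frac{1}{4 P} + \frac{17 P}{4}$ ($J{\left(I,P \right)} = \frac{3}{4} - \frac{- 17 P + \frac{1}{P}}{4} = \frac{3}{4} - \frac{\frac{1}{P} - 17 P}{4} = \frac{3}{4} + \left(- \frac{1}{4 P} + \frac{17 P}{4}\right) = \frac{3}{4} - \frac{1}{4 P} + \frac{17 P}{4}$)
$\left(1126 + J{\left(-21,-14 \right)}\right)^{2} = \left(1126 + \frac{-1 - 14 \left(3 + 17 \left(-14\right)\right)}{4 \left(-14\right)}\right)^{2} = \left(1126 + \frac{1}{4} \left(- \frac{1}{14}\right) \left(-1 - 14 \left(3 - 238\right)\right)\right)^{2} = \left(1126 + \frac{1}{4} \left(- \frac{1}{14}\right) \left(-1 - -3290\right)\right)^{2} = \left(1126 + \frac{1}{4} \left(- \frac{1}{14}\right) \left(-1 + 3290\right)\right)^{2} = \left(1126 + \frac{1}{4} \left(- \frac{1}{14}\right) 3289\right)^{2} = \left(1126 - \frac{3289}{56}\right)^{2} = \left(\frac{59767}{56}\right)^{2} = \frac{3572094289}{3136}$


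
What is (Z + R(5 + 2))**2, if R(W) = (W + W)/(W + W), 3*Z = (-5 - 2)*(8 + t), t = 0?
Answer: 2809/9 ≈ 312.11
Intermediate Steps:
Z = -56/3 (Z = ((-5 - 2)*(8 + 0))/3 = (-7*8)/3 = (1/3)*(-56) = -56/3 ≈ -18.667)
R(W) = 1 (R(W) = (2*W)/((2*W)) = (2*W)*(1/(2*W)) = 1)
(Z + R(5 + 2))**2 = (-56/3 + 1)**2 = (-53/3)**2 = 2809/9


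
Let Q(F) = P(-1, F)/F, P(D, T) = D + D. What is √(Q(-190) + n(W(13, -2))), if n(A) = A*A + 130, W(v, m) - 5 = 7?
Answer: √2472945/95 ≈ 16.553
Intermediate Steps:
P(D, T) = 2*D
W(v, m) = 12 (W(v, m) = 5 + 7 = 12)
Q(F) = -2/F (Q(F) = (2*(-1))/F = -2/F)
n(A) = 130 + A² (n(A) = A² + 130 = 130 + A²)
√(Q(-190) + n(W(13, -2))) = √(-2/(-190) + (130 + 12²)) = √(-2*(-1/190) + (130 + 144)) = √(1/95 + 274) = √(26031/95) = √2472945/95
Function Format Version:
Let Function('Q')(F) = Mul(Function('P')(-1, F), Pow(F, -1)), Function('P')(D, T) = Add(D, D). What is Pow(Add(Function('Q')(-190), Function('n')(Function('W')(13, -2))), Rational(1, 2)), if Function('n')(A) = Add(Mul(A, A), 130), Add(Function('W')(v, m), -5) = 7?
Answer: Mul(Rational(1, 95), Pow(2472945, Rational(1, 2))) ≈ 16.553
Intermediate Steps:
Function('P')(D, T) = Mul(2, D)
Function('W')(v, m) = 12 (Function('W')(v, m) = Add(5, 7) = 12)
Function('Q')(F) = Mul(-2, Pow(F, -1)) (Function('Q')(F) = Mul(Mul(2, -1), Pow(F, -1)) = Mul(-2, Pow(F, -1)))
Function('n')(A) = Add(130, Pow(A, 2)) (Function('n')(A) = Add(Pow(A, 2), 130) = Add(130, Pow(A, 2)))
Pow(Add(Function('Q')(-190), Function('n')(Function('W')(13, -2))), Rational(1, 2)) = Pow(Add(Mul(-2, Pow(-190, -1)), Add(130, Pow(12, 2))), Rational(1, 2)) = Pow(Add(Mul(-2, Rational(-1, 190)), Add(130, 144)), Rational(1, 2)) = Pow(Add(Rational(1, 95), 274), Rational(1, 2)) = Pow(Rational(26031, 95), Rational(1, 2)) = Mul(Rational(1, 95), Pow(2472945, Rational(1, 2)))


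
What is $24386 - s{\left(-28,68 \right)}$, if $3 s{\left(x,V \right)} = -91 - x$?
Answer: $24407$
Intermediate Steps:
$s{\left(x,V \right)} = - \frac{91}{3} - \frac{x}{3}$ ($s{\left(x,V \right)} = \frac{-91 - x}{3} = - \frac{91}{3} - \frac{x}{3}$)
$24386 - s{\left(-28,68 \right)} = 24386 - \left(- \frac{91}{3} - - \frac{28}{3}\right) = 24386 - \left(- \frac{91}{3} + \frac{28}{3}\right) = 24386 - -21 = 24386 + 21 = 24407$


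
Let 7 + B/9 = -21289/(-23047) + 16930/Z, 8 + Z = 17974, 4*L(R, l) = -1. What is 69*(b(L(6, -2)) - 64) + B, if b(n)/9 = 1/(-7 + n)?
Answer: -27304922595513/6003904829 ≈ -4547.9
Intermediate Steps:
L(R, l) = -1/4 (L(R, l) = (1/4)*(-1) = -1/4)
Z = 17966 (Z = -8 + 17974 = 17966)
B = -9565978185/207031201 (B = -63 + 9*(-21289/(-23047) + 16930/17966) = -63 + 9*(-21289*(-1/23047) + 16930*(1/17966)) = -63 + 9*(21289/23047 + 8465/8983) = -63 + 9*(386331942/207031201) = -63 + 3476987478/207031201 = -9565978185/207031201 ≈ -46.206)
b(n) = 9/(-7 + n)
69*(b(L(6, -2)) - 64) + B = 69*(9/(-7 - 1/4) - 64) - 9565978185/207031201 = 69*(9/(-29/4) - 64) - 9565978185/207031201 = 69*(9*(-4/29) - 64) - 9565978185/207031201 = 69*(-36/29 - 64) - 9565978185/207031201 = 69*(-1892/29) - 9565978185/207031201 = -130548/29 - 9565978185/207031201 = -27304922595513/6003904829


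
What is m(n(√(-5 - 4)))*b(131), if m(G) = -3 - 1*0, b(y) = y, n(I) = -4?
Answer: -393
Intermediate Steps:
m(G) = -3 (m(G) = -3 + 0 = -3)
m(n(√(-5 - 4)))*b(131) = -3*131 = -393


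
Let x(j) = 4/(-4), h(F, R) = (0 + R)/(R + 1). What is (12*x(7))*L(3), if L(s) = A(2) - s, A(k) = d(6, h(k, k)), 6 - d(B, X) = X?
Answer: -28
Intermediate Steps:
h(F, R) = R/(1 + R)
d(B, X) = 6 - X
A(k) = 6 - k/(1 + k)
x(j) = -1 (x(j) = 4*(-1/4) = -1)
L(s) = 16/3 - s (L(s) = (6 + 5*2)/(1 + 2) - s = (6 + 10)/3 - s = (1/3)*16 - s = 16/3 - s)
(12*x(7))*L(3) = (12*(-1))*(16/3 - 1*3) = -12*(16/3 - 3) = -12*7/3 = -28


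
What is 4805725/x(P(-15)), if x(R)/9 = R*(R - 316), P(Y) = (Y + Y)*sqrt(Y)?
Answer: -192229*sqrt(15)/(-51192*I + 4860*sqrt(15)) ≈ -4.7106 - 12.811*I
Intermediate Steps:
P(Y) = 2*Y**(3/2) (P(Y) = (2*Y)*sqrt(Y) = 2*Y**(3/2))
x(R) = 9*R*(-316 + R) (x(R) = 9*(R*(R - 316)) = 9*(R*(-316 + R)) = 9*R*(-316 + R))
4805725/x(P(-15)) = 4805725/((9*(2*(-15)**(3/2))*(-316 + 2*(-15)**(3/2)))) = 4805725/((9*(2*(-15*I*sqrt(15)))*(-316 + 2*(-15*I*sqrt(15))))) = 4805725/((9*(-30*I*sqrt(15))*(-316 - 30*I*sqrt(15)))) = 4805725/((-270*I*sqrt(15)*(-316 - 30*I*sqrt(15)))) = 4805725*(I*sqrt(15)/(4050*(-316 - 30*I*sqrt(15)))) = 192229*I*sqrt(15)/(162*(-316 - 30*I*sqrt(15)))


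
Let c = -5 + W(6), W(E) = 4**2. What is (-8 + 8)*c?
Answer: 0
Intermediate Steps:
W(E) = 16
c = 11 (c = -5 + 16 = 11)
(-8 + 8)*c = (-8 + 8)*11 = 0*11 = 0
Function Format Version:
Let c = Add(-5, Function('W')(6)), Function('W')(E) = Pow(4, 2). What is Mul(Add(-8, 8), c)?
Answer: 0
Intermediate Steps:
Function('W')(E) = 16
c = 11 (c = Add(-5, 16) = 11)
Mul(Add(-8, 8), c) = Mul(Add(-8, 8), 11) = Mul(0, 11) = 0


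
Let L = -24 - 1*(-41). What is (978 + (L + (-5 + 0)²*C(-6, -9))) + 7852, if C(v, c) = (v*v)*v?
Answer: 3447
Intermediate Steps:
L = 17 (L = -24 + 41 = 17)
C(v, c) = v³ (C(v, c) = v²*v = v³)
(978 + (L + (-5 + 0)²*C(-6, -9))) + 7852 = (978 + (17 + (-5 + 0)²*(-6)³)) + 7852 = (978 + (17 + (-5)²*(-216))) + 7852 = (978 + (17 + 25*(-216))) + 7852 = (978 + (17 - 5400)) + 7852 = (978 - 5383) + 7852 = -4405 + 7852 = 3447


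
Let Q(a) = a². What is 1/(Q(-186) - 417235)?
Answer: -1/382639 ≈ -2.6134e-6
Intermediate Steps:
1/(Q(-186) - 417235) = 1/((-186)² - 417235) = 1/(34596 - 417235) = 1/(-382639) = -1/382639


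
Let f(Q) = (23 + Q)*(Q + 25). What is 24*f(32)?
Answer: 75240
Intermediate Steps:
f(Q) = (23 + Q)*(25 + Q)
24*f(32) = 24*(575 + 32² + 48*32) = 24*(575 + 1024 + 1536) = 24*3135 = 75240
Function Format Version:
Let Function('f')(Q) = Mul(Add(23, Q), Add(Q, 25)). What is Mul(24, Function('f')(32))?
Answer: 75240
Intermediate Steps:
Function('f')(Q) = Mul(Add(23, Q), Add(25, Q))
Mul(24, Function('f')(32)) = Mul(24, Add(575, Pow(32, 2), Mul(48, 32))) = Mul(24, Add(575, 1024, 1536)) = Mul(24, 3135) = 75240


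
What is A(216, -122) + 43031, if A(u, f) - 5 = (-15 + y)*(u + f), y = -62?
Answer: 35798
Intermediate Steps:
A(u, f) = 5 - 77*f - 77*u (A(u, f) = 5 + (-15 - 62)*(u + f) = 5 - 77*(f + u) = 5 + (-77*f - 77*u) = 5 - 77*f - 77*u)
A(216, -122) + 43031 = (5 - 77*(-122) - 77*216) + 43031 = (5 + 9394 - 16632) + 43031 = -7233 + 43031 = 35798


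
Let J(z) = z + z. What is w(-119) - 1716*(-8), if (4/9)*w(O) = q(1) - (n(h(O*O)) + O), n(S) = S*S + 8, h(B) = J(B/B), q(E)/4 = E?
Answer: 55911/4 ≈ 13978.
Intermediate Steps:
q(E) = 4*E
J(z) = 2*z
h(B) = 2 (h(B) = 2*(B/B) = 2*1 = 2)
n(S) = 8 + S**2 (n(S) = S**2 + 8 = 8 + S**2)
w(O) = -18 - 9*O/4 (w(O) = 9*(4*1 - ((8 + 2**2) + O))/4 = 9*(4 - ((8 + 4) + O))/4 = 9*(4 - (12 + O))/4 = 9*(4 + (-12 - O))/4 = 9*(-8 - O)/4 = -18 - 9*O/4)
w(-119) - 1716*(-8) = (-18 - 9/4*(-119)) - 1716*(-8) = (-18 + 1071/4) + 13728 = 999/4 + 13728 = 55911/4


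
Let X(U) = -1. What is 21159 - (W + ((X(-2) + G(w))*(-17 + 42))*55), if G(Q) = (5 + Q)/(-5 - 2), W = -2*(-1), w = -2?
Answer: 161849/7 ≈ 23121.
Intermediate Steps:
W = 2
G(Q) = -5/7 - Q/7 (G(Q) = (5 + Q)/(-7) = (5 + Q)*(-⅐) = -5/7 - Q/7)
21159 - (W + ((X(-2) + G(w))*(-17 + 42))*55) = 21159 - (2 + ((-1 + (-5/7 - ⅐*(-2)))*(-17 + 42))*55) = 21159 - (2 + ((-1 + (-5/7 + 2/7))*25)*55) = 21159 - (2 + ((-1 - 3/7)*25)*55) = 21159 - (2 - 10/7*25*55) = 21159 - (2 - 250/7*55) = 21159 - (2 - 13750/7) = 21159 - 1*(-13736/7) = 21159 + 13736/7 = 161849/7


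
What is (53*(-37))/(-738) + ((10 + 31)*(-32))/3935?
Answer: 6748279/2904030 ≈ 2.3238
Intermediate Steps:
(53*(-37))/(-738) + ((10 + 31)*(-32))/3935 = -1961*(-1/738) + (41*(-32))*(1/3935) = 1961/738 - 1312*1/3935 = 1961/738 - 1312/3935 = 6748279/2904030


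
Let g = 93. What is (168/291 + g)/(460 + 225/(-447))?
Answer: 1352473/6641105 ≈ 0.20365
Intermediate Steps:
(168/291 + g)/(460 + 225/(-447)) = (168/291 + 93)/(460 + 225/(-447)) = (168*(1/291) + 93)/(460 + 225*(-1/447)) = (56/97 + 93)/(460 - 75/149) = 9077/(97*(68465/149)) = (9077/97)*(149/68465) = 1352473/6641105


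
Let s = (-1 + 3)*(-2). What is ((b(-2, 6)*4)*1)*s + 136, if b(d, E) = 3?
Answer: 88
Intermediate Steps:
s = -4 (s = 2*(-2) = -4)
((b(-2, 6)*4)*1)*s + 136 = ((3*4)*1)*(-4) + 136 = (12*1)*(-4) + 136 = 12*(-4) + 136 = -48 + 136 = 88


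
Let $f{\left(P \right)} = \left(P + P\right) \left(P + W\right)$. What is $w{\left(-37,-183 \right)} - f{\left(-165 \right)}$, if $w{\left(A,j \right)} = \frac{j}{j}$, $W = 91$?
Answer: $-24419$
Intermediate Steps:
$w{\left(A,j \right)} = 1$
$f{\left(P \right)} = 2 P \left(91 + P\right)$ ($f{\left(P \right)} = \left(P + P\right) \left(P + 91\right) = 2 P \left(91 + P\right)$)
$w{\left(-37,-183 \right)} - f{\left(-165 \right)} = 1 - 2 \left(-165\right) \left(91 - 165\right) = 1 - 2 \left(-165\right) \left(-74\right) = 1 - 24420 = -24419$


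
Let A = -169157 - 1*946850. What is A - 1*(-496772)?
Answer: -619235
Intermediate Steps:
A = -1116007 (A = -169157 - 946850 = -1116007)
A - 1*(-496772) = -1116007 - 1*(-496772) = -1116007 + 496772 = -619235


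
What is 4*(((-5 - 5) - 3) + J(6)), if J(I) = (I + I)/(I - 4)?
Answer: -28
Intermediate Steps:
J(I) = 2*I/(-4 + I) (J(I) = (2*I)/(-4 + I) = 2*I/(-4 + I))
4*(((-5 - 5) - 3) + J(6)) = 4*(((-5 - 5) - 3) + 2*6/(-4 + 6)) = 4*((-10 - 3) + 2*6/2) = 4*(-13 + 2*6*(1/2)) = 4*(-13 + 6) = 4*(-7) = -28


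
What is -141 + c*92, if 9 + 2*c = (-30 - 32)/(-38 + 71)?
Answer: -21167/33 ≈ -641.42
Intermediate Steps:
c = -359/66 (c = -9/2 + ((-30 - 32)/(-38 + 71))/2 = -9/2 + (-62/33)/2 = -9/2 + (-62*1/33)/2 = -9/2 + (½)*(-62/33) = -9/2 - 31/33 = -359/66 ≈ -5.4394)
-141 + c*92 = -141 - 359/66*92 = -141 - 16514/33 = -21167/33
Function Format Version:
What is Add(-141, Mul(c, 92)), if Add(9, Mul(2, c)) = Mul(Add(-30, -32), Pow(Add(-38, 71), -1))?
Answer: Rational(-21167, 33) ≈ -641.42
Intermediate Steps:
c = Rational(-359, 66) (c = Add(Rational(-9, 2), Mul(Rational(1, 2), Mul(Add(-30, -32), Pow(Add(-38, 71), -1)))) = Add(Rational(-9, 2), Mul(Rational(1, 2), Mul(-62, Pow(33, -1)))) = Add(Rational(-9, 2), Mul(Rational(1, 2), Mul(-62, Rational(1, 33)))) = Add(Rational(-9, 2), Mul(Rational(1, 2), Rational(-62, 33))) = Add(Rational(-9, 2), Rational(-31, 33)) = Rational(-359, 66) ≈ -5.4394)
Add(-141, Mul(c, 92)) = Add(-141, Mul(Rational(-359, 66), 92)) = Add(-141, Rational(-16514, 33)) = Rational(-21167, 33)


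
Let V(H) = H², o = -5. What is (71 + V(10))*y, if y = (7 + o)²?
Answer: 684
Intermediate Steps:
y = 4 (y = (7 - 5)² = 2² = 4)
(71 + V(10))*y = (71 + 10²)*4 = (71 + 100)*4 = 171*4 = 684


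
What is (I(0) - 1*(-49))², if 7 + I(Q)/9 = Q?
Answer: 196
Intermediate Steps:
I(Q) = -63 + 9*Q
(I(0) - 1*(-49))² = ((-63 + 9*0) - 1*(-49))² = ((-63 + 0) + 49)² = (-63 + 49)² = (-14)² = 196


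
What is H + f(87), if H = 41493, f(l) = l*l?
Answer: 49062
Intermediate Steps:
f(l) = l²
H + f(87) = 41493 + 87² = 41493 + 7569 = 49062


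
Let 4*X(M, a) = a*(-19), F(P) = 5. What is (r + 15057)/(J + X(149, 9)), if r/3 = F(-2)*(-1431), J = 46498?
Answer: -25632/185821 ≈ -0.13794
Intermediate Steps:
X(M, a) = -19*a/4 (X(M, a) = (a*(-19))/4 = (-19*a)/4 = -19*a/4)
r = -21465 (r = 3*(5*(-1431)) = 3*(-7155) = -21465)
(r + 15057)/(J + X(149, 9)) = (-21465 + 15057)/(46498 - 19/4*9) = -6408/(46498 - 171/4) = -6408/185821/4 = -6408*4/185821 = -25632/185821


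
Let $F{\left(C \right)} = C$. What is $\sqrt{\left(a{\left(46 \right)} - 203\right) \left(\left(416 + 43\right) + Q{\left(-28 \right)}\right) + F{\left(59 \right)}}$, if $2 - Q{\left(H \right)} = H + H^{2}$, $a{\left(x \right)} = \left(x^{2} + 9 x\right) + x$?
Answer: $2 i \sqrt{174994} \approx 836.65 i$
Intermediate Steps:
$a{\left(x \right)} = x^{2} + 10 x$
$Q{\left(H \right)} = 2 - H - H^{2}$ ($Q{\left(H \right)} = 2 - \left(H + H^{2}\right) = 2 - H - H^{2}$)
$\sqrt{\left(a{\left(46 \right)} - 203\right) \left(\left(416 + 43\right) + Q{\left(-28 \right)}\right) + F{\left(59 \right)}} = \sqrt{\left(46 \left(10 + 46\right) - 203\right) \left(\left(416 + 43\right) - 754\right) + 59} = \sqrt{\left(46 \cdot 56 - 203\right) \left(459 + \left(2 + 28 - 784\right)\right) + 59} = \sqrt{\left(2576 - 203\right) \left(459 + \left(2 + 28 - 784\right)\right) + 59} = \sqrt{2373 \left(459 - 754\right) + 59} = \sqrt{2373 \left(-295\right) + 59} = \sqrt{-700035 + 59} = \sqrt{-699976} = 2 i \sqrt{174994}$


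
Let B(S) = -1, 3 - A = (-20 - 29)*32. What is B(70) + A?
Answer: 1570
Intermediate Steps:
A = 1571 (A = 3 - (-20 - 29)*32 = 3 - (-49)*32 = 3 - 1*(-1568) = 3 + 1568 = 1571)
B(70) + A = -1 + 1571 = 1570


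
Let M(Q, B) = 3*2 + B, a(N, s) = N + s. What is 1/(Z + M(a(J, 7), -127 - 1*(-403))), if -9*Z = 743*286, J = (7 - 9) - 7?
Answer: -9/209960 ≈ -4.2865e-5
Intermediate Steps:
J = -9 (J = -2 - 7 = -9)
M(Q, B) = 6 + B
Z = -212498/9 (Z = -743*286/9 = -⅑*212498 = -212498/9 ≈ -23611.)
1/(Z + M(a(J, 7), -127 - 1*(-403))) = 1/(-212498/9 + (6 + (-127 - 1*(-403)))) = 1/(-212498/9 + (6 + (-127 + 403))) = 1/(-212498/9 + (6 + 276)) = 1/(-212498/9 + 282) = 1/(-209960/9) = -9/209960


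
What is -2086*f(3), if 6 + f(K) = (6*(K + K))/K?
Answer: -12516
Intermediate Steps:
f(K) = 6 (f(K) = -6 + (6*(K + K))/K = -6 + (6*(2*K))/K = -6 + (12*K)/K = -6 + 12 = 6)
-2086*f(3) = -2086*6 = -12516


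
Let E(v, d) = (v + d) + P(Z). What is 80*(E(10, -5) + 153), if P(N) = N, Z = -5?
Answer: 12240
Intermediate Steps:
E(v, d) = -5 + d + v (E(v, d) = (v + d) - 5 = (d + v) - 5 = -5 + d + v)
80*(E(10, -5) + 153) = 80*((-5 - 5 + 10) + 153) = 80*(0 + 153) = 80*153 = 12240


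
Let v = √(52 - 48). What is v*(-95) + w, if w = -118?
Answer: -308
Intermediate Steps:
v = 2 (v = √4 = 2)
v*(-95) + w = 2*(-95) - 118 = -190 - 118 = -308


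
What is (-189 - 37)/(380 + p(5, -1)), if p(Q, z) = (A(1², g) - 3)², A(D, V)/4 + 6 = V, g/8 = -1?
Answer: -226/3861 ≈ -0.058534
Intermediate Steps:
g = -8 (g = 8*(-1) = -8)
A(D, V) = -24 + 4*V
p(Q, z) = 3481 (p(Q, z) = ((-24 + 4*(-8)) - 3)² = ((-24 - 32) - 3)² = (-56 - 3)² = (-59)² = 3481)
(-189 - 37)/(380 + p(5, -1)) = (-189 - 37)/(380 + 3481) = -226/3861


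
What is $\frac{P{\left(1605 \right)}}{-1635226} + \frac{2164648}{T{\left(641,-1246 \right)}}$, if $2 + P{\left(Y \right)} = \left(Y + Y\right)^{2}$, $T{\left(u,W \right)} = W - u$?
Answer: $- \frac{48096385451}{41698263} \approx -1153.4$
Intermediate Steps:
$P{\left(Y \right)} = -2 + 4 Y^{2}$ ($P{\left(Y \right)} = -2 + \left(Y + Y\right)^{2} = -2 + \left(2 Y\right)^{2} = -2 + 4 Y^{2}$)
$\frac{P{\left(1605 \right)}}{-1635226} + \frac{2164648}{T{\left(641,-1246 \right)}} = \frac{-2 + 4 \cdot 1605^{2}}{-1635226} + \frac{2164648}{-1246 - 641} = \left(-2 + 4 \cdot 2576025\right) \left(- \frac{1}{1635226}\right) + \frac{2164648}{-1246 - 641} = \left(-2 + 10304100\right) \left(- \frac{1}{1635226}\right) + \frac{2164648}{-1887} = 10304098 \left(- \frac{1}{1635226}\right) + 2164648 \left(- \frac{1}{1887}\right) = - \frac{5152049}{817613} - \frac{58504}{51} = - \frac{48096385451}{41698263}$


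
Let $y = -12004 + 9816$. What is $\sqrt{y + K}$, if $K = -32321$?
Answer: $i \sqrt{34509} \approx 185.77 i$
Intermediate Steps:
$y = -2188$
$\sqrt{y + K} = \sqrt{-2188 - 32321} = \sqrt{-34509} = i \sqrt{34509}$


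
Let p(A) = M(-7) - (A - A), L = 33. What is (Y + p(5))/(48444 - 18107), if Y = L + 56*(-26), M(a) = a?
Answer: -1430/30337 ≈ -0.047137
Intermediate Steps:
Y = -1423 (Y = 33 + 56*(-26) = 33 - 1456 = -1423)
p(A) = -7 (p(A) = -7 - (A - A) = -7 - 1*0 = -7 + 0 = -7)
(Y + p(5))/(48444 - 18107) = (-1423 - 7)/(48444 - 18107) = -1430/30337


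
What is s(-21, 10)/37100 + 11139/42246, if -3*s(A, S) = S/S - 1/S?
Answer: 688740377/2612211000 ≈ 0.26366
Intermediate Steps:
s(A, S) = -1/3 + 1/(3*S) (s(A, S) = -(S/S - 1/S)/3 = -(1 - 1/S)/3 = -1/3 + 1/(3*S))
s(-21, 10)/37100 + 11139/42246 = ((1/3)*(1 - 1*10)/10)/37100 + 11139/42246 = ((1/3)*(1/10)*(1 - 10))*(1/37100) + 11139*(1/42246) = ((1/3)*(1/10)*(-9))*(1/37100) + 3713/14082 = -3/10*1/37100 + 3713/14082 = -3/371000 + 3713/14082 = 688740377/2612211000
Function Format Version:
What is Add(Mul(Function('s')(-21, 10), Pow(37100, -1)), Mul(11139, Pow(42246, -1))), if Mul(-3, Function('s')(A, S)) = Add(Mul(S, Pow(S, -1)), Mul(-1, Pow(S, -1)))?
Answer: Rational(688740377, 2612211000) ≈ 0.26366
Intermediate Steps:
Function('s')(A, S) = Add(Rational(-1, 3), Mul(Rational(1, 3), Pow(S, -1))) (Function('s')(A, S) = Mul(Rational(-1, 3), Add(Mul(S, Pow(S, -1)), Mul(-1, Pow(S, -1)))) = Mul(Rational(-1, 3), Add(1, Mul(-1, Pow(S, -1)))) = Add(Rational(-1, 3), Mul(Rational(1, 3), Pow(S, -1))))
Add(Mul(Function('s')(-21, 10), Pow(37100, -1)), Mul(11139, Pow(42246, -1))) = Add(Mul(Mul(Rational(1, 3), Pow(10, -1), Add(1, Mul(-1, 10))), Pow(37100, -1)), Mul(11139, Pow(42246, -1))) = Add(Mul(Mul(Rational(1, 3), Rational(1, 10), Add(1, -10)), Rational(1, 37100)), Mul(11139, Rational(1, 42246))) = Add(Mul(Mul(Rational(1, 3), Rational(1, 10), -9), Rational(1, 37100)), Rational(3713, 14082)) = Add(Mul(Rational(-3, 10), Rational(1, 37100)), Rational(3713, 14082)) = Add(Rational(-3, 371000), Rational(3713, 14082)) = Rational(688740377, 2612211000)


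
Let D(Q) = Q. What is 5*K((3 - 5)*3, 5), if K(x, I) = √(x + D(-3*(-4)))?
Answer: 5*√6 ≈ 12.247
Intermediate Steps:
K(x, I) = √(12 + x) (K(x, I) = √(x - 3*(-4)) = √(x + 12) = √(12 + x))
5*K((3 - 5)*3, 5) = 5*√(12 + (3 - 5)*3) = 5*√(12 - 2*3) = 5*√(12 - 6) = 5*√6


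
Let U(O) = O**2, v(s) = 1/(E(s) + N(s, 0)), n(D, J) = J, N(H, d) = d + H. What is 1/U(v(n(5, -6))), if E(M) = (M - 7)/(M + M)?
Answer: 3481/144 ≈ 24.174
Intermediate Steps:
N(H, d) = H + d
E(M) = (-7 + M)/(2*M) (E(M) = (-7 + M)/((2*M)) = (-7 + M)*(1/(2*M)) = (-7 + M)/(2*M))
v(s) = 1/(s + (-7 + s)/(2*s)) (v(s) = 1/((-7 + s)/(2*s) + (s + 0)) = 1/((-7 + s)/(2*s) + s) = 1/(s + (-7 + s)/(2*s)))
1/U(v(n(5, -6))) = 1/((2*(-6)/(-7 - 6 + 2*(-6)**2))**2) = 1/((2*(-6)/(-7 - 6 + 2*36))**2) = 1/((2*(-6)/(-7 - 6 + 72))**2) = 1/((2*(-6)/59)**2) = 1/((2*(-6)*(1/59))**2) = 1/((-12/59)**2) = 1/(144/3481) = 3481/144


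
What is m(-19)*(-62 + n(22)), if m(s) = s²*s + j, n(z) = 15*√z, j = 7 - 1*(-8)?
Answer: 424328 - 102660*√22 ≈ -57190.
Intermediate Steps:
j = 15 (j = 7 + 8 = 15)
m(s) = 15 + s³ (m(s) = s²*s + 15 = s³ + 15 = 15 + s³)
m(-19)*(-62 + n(22)) = (15 + (-19)³)*(-62 + 15*√22) = (15 - 6859)*(-62 + 15*√22) = -6844*(-62 + 15*√22) = 424328 - 102660*√22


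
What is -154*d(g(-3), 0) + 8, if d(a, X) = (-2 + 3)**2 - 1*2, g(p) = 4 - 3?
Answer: 162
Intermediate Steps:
g(p) = 1
d(a, X) = -1 (d(a, X) = 1**2 - 2 = 1 - 2 = -1)
-154*d(g(-3), 0) + 8 = -154*(-1) + 8 = 154 + 8 = 162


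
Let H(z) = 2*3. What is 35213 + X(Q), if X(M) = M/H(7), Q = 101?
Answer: 211379/6 ≈ 35230.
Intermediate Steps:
H(z) = 6
X(M) = M/6
35213 + X(Q) = 35213 + (⅙)*101 = 35213 + 101/6 = 211379/6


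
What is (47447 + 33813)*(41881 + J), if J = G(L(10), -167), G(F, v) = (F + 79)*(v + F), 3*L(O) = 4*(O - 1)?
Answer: 2257077760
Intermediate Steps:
L(O) = -4/3 + 4*O/3 (L(O) = (4*(O - 1))/3 = (4*(-1 + O))/3 = (-4 + 4*O)/3 = -4/3 + 4*O/3)
G(F, v) = (79 + F)*(F + v)
J = -14105 (J = (-4/3 + (4/3)*10)² + 79*(-4/3 + (4/3)*10) + 79*(-167) + (-4/3 + (4/3)*10)*(-167) = (-4/3 + 40/3)² + 79*(-4/3 + 40/3) - 13193 + (-4/3 + 40/3)*(-167) = 12² + 79*12 - 13193 + 12*(-167) = 144 + 948 - 13193 - 2004 = -14105)
(47447 + 33813)*(41881 + J) = (47447 + 33813)*(41881 - 14105) = 81260*27776 = 2257077760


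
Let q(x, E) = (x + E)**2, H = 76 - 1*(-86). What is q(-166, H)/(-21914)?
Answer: -8/10957 ≈ -0.00073013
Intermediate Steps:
H = 162 (H = 76 + 86 = 162)
q(x, E) = (E + x)**2
q(-166, H)/(-21914) = (162 - 166)**2/(-21914) = (-4)**2*(-1/21914) = 16*(-1/21914) = -8/10957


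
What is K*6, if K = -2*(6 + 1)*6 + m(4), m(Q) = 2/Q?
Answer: -501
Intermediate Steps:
K = -167/2 (K = -2*(6 + 1)*6 + 2/4 = -14*6 + 2*(¼) = -2*42 + ½ = -84 + ½ = -167/2 ≈ -83.500)
K*6 = -167/2*6 = -501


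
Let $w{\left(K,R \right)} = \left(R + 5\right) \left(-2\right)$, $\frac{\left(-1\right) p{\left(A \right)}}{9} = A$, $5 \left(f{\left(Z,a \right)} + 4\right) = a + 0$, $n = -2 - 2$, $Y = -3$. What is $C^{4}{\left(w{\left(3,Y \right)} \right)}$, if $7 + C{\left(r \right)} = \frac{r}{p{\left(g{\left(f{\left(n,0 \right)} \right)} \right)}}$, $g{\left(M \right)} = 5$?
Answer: $\frac{9354951841}{4100625} \approx 2281.3$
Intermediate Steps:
$n = -4$ ($n = -2 - 2 = -4$)
$f{\left(Z,a \right)} = -4 + \frac{a}{5}$ ($f{\left(Z,a \right)} = -4 + \frac{a + 0}{5} = -4 + \frac{a}{5}$)
$p{\left(A \right)} = - 9 A$
$w{\left(K,R \right)} = -10 - 2 R$ ($w{\left(K,R \right)} = \left(5 + R\right) \left(-2\right) = -10 - 2 R$)
$C{\left(r \right)} = -7 - \frac{r}{45}$ ($C{\left(r \right)} = -7 + \frac{r}{\left(-9\right) 5} = -7 + \frac{r}{-45} = -7 + r \left(- \frac{1}{45}\right) = -7 - \frac{r}{45}$)
$C^{4}{\left(w{\left(3,Y \right)} \right)} = \left(-7 - \frac{-10 - -6}{45}\right)^{4} = \left(-7 - \frac{-10 + 6}{45}\right)^{4} = \left(-7 - - \frac{4}{45}\right)^{4} = \left(-7 + \frac{4}{45}\right)^{4} = \left(- \frac{311}{45}\right)^{4} = \frac{9354951841}{4100625}$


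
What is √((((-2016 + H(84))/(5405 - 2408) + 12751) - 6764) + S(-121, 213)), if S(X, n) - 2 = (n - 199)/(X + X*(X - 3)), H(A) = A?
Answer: √135066977965299/150183 ≈ 77.385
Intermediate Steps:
S(X, n) = 2 + (-199 + n)/(X + X*(-3 + X)) (S(X, n) = 2 + (n - 199)/(X + X*(X - 3)) = 2 + (-199 + n)/(X + X*(-3 + X)))
√((((-2016 + H(84))/(5405 - 2408) + 12751) - 6764) + S(-121, 213)) = √((((-2016 + 84)/(5405 - 2408) + 12751) - 6764) + (-199 + 213 - 4*(-121) + 2*(-121)²)/((-121)*(-2 - 121))) = √(((-1932/2997 + 12751) - 6764) - 1/121*(-199 + 213 + 484 + 2*14641)/(-123)) = √(((-1932*1/2997 + 12751) - 6764) - 1/121*(-1/123)*(-199 + 213 + 484 + 29282)) = √(((-644/999 + 12751) - 6764) - 1/121*(-1/123)*29780) = √((12737605/999 - 6764) + 29780/14883) = √(5980369/999 + 29780/14883) = √(29678527349/4956039) = √135066977965299/150183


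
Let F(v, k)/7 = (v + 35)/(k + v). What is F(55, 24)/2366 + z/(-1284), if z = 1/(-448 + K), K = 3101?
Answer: 153276989/45479540652 ≈ 0.0033702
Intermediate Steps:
F(v, k) = 7*(35 + v)/(k + v) (F(v, k) = 7*((v + 35)/(k + v)) = 7*((35 + v)/(k + v)) = 7*(35 + v)/(k + v))
z = 1/2653 (z = 1/(-448 + 3101) = 1/2653 ≈ 0.00037693)
F(55, 24)/2366 + z/(-1284) = (7*(35 + 55)/(24 + 55))/2366 + (1/2653)/(-1284) = (7*90/79)*(1/2366) + (1/2653)*(-1/1284) = (7*(1/79)*90)*(1/2366) - 1/3406452 = (630/79)*(1/2366) - 1/3406452 = 45/13351 - 1/3406452 = 153276989/45479540652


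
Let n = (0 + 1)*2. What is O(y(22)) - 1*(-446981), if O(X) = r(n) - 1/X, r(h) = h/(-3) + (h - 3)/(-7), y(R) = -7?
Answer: 9386593/21 ≈ 4.4698e+5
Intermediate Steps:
n = 2 (n = 1*2 = 2)
r(h) = 3/7 - 10*h/21 (r(h) = h*(-⅓) + (-3 + h)*(-⅐) = -h/3 + (3/7 - h/7) = 3/7 - 10*h/21)
O(X) = -11/21 - 1/X (O(X) = (3/7 - 10/21*2) - 1/X = (3/7 - 20/21) - 1/X = -11/21 - 1/X)
O(y(22)) - 1*(-446981) = (-11/21 - 1/(-7)) - 1*(-446981) = (-11/21 - 1*(-⅐)) + 446981 = (-11/21 + ⅐) + 446981 = -8/21 + 446981 = 9386593/21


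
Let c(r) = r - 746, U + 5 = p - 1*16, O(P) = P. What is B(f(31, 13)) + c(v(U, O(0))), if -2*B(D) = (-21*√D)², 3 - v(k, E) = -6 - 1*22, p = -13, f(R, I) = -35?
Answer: 14005/2 ≈ 7002.5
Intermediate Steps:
U = -34 (U = -5 + (-13 - 1*16) = -5 + (-13 - 16) = -5 - 29 = -34)
v(k, E) = 31 (v(k, E) = 3 - (-6 - 1*22) = 3 - (-6 - 22) = 3 - 1*(-28) = 3 + 28 = 31)
c(r) = -746 + r
B(D) = -441*D/2
B(f(31, 13)) + c(v(U, O(0))) = -441/2*(-35) + (-746 + 31) = 15435/2 - 715 = 14005/2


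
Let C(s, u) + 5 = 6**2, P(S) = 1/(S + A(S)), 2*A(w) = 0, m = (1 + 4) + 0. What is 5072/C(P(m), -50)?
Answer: 5072/31 ≈ 163.61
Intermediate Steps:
m = 5 (m = 5 + 0 = 5)
A(w) = 0 (A(w) = (1/2)*0 = 0)
P(S) = 1/S (P(S) = 1/(S + 0) = 1/S)
C(s, u) = 31 (C(s, u) = -5 + 6**2 = -5 + 36 = 31)
5072/C(P(m), -50) = 5072/31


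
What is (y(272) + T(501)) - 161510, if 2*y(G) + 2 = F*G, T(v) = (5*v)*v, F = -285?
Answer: 1054734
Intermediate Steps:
T(v) = 5*v²
y(G) = -1 - 285*G/2 (y(G) = -1 + (-285*G)/2 = -1 - 285*G/2)
(y(272) + T(501)) - 161510 = ((-1 - 285/2*272) + 5*501²) - 161510 = ((-1 - 38760) + 5*251001) - 161510 = (-38761 + 1255005) - 161510 = 1216244 - 161510 = 1054734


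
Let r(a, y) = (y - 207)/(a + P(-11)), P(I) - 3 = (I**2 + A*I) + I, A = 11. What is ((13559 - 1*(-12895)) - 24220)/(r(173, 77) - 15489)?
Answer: -73722/511163 ≈ -0.14422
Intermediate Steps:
P(I) = 3 + I**2 + 12*I (P(I) = 3 + ((I**2 + 11*I) + I) = 3 + (I**2 + 12*I) = 3 + I**2 + 12*I)
r(a, y) = (-207 + y)/(-8 + a) (r(a, y) = (y - 207)/(a + (3 + (-11)**2 + 12*(-11))) = (-207 + y)/(a + (3 + 121 - 132)) = (-207 + y)/(a - 8) = (-207 + y)/(-8 + a))
((13559 - 1*(-12895)) - 24220)/(r(173, 77) - 15489) = ((13559 - 1*(-12895)) - 24220)/((-207 + 77)/(-8 + 173) - 15489) = ((13559 + 12895) - 24220)/(-130/165 - 15489) = (26454 - 24220)/((1/165)*(-130) - 15489) = 2234/(-26/33 - 15489) = 2234/(-511163/33) = 2234*(-33/511163) = -73722/511163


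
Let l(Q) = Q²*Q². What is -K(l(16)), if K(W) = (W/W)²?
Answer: -1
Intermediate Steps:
l(Q) = Q⁴
K(W) = 1 (K(W) = 1² = 1)
-K(l(16)) = -1*1 = -1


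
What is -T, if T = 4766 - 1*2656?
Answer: -2110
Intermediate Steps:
T = 2110 (T = 4766 - 2656 = 2110)
-T = -1*2110 = -2110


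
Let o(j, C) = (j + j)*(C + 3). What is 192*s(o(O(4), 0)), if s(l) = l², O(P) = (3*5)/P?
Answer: 97200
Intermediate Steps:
O(P) = 15/P
o(j, C) = 2*j*(3 + C) (o(j, C) = (2*j)*(3 + C) = 2*j*(3 + C))
192*s(o(O(4), 0)) = 192*(2*(15/4)*(3 + 0))² = 192*(2*(15*(¼))*3)² = 192*(2*(15/4)*3)² = 192*(45/2)² = 192*(2025/4) = 97200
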